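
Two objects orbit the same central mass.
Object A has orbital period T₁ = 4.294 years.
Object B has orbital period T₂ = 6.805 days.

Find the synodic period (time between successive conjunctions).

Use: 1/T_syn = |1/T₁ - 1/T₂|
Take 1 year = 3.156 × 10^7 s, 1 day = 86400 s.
T₁ = 4.294 years = 1.35519 × 10^8 s
T₂ = 6.805 days = 587952 s
1/T₁ = 7.37906 × 10^-9 s⁻¹
1/T₂ = 1.70082 × 10^-6 s⁻¹
|1/T₁ − 1/T₂| = 1.69344 × 10^-6 s⁻¹
T_syn = 1 / |1/T₁ − 1/T₂| = 590514 s ≈ 6.835 days

Final answer: T_syn = 6.835 days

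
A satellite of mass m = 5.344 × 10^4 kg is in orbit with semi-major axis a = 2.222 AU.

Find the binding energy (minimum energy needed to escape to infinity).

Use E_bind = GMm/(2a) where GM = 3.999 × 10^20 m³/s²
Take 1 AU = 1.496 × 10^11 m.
a = 2.222 AU = 3.32411 × 10^11 m
GM = 3.999 × 10^20 m³/s²
m = 5.344 × 10^4 kg
GMm = 3.999 × 10^20 × 53440 = 2.13707 × 10^25 m³·kg/s²
2a = 6.64822 × 10^11 m
E_bind = GMm/(2a) = 3.21449 × 10^13 J ≈ 32.14 TJ

Final answer: 32.14 TJ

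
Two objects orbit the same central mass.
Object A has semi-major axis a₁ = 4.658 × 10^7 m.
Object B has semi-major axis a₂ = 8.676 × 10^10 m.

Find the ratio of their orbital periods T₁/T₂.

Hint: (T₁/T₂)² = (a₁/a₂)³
a₁ = 4.658 × 10^7 m
a₂ = 8.676 × 10^10 m
a₁/a₂ = 0.000536883
T₁/T₂ = (a₁/a₂)^(3/2) = (0.000536883)^1.5 = 1.244 × 10^-5

Final answer: T₁/T₂ = 1.244 × 10^-5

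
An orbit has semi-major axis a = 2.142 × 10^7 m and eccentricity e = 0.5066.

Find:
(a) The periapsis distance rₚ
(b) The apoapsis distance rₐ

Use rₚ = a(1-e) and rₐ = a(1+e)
a = 2.142 × 10^7 m
e = 0.5066:  1 − e = 0.4934,  1 + e = 1.5066
(a) rₚ = a(1 − e) = 2.142 × 10^7 m × 0.4934 = 1.05686 × 10^7 m ≈ 1.057 × 10^7 m
(b) rₐ = a(1 + e) = 2.142 × 10^7 m × 1.5066 = 3.22714 × 10^7 m ≈ 3.227 × 10^7 m

Final answer:
(a) rₚ = 1.057 × 10^7 m
(b) rₐ = 3.227 × 10^7 m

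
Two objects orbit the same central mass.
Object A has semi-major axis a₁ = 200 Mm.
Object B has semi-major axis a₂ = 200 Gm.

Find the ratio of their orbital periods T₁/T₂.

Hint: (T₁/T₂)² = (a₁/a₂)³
a₁ = 200 Mm = 2 × 10^8 m
a₂ = 200 Gm = 2 × 10^11 m
a₁/a₂ = 0.001
T₁/T₂ = (a₁/a₂)^(3/2) = (0.001)^1.5 = 3.16228 × 10^-5

Final answer: T₁/T₂ = 3.162 × 10^-5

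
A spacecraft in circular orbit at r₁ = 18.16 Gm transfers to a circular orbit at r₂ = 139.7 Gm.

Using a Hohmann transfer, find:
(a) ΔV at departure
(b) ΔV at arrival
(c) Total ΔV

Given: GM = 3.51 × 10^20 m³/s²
r₁ = 18.16 Gm = 1.816 × 10^10 m
r₂ = 139.7 Gm = 1.397 × 10^11 m
GM = 3.51 × 10^20 m³/s²
Transfer ellipse: a_t = (r₁ + r₂)/2 = 7.893 × 10^10 m
Circular speed at r₁: v₁ = √(GM/r₁) = 139026 m/s
Transfer speed at r₁ (periapsis): v₁ₜ = √(GM(2/r₁ − 1/a_t)) = 184958 m/s
(a) ΔV₁ = v₁ₜ − v₁ = 45932 m/s ≈ 45.93 km/s
Circular speed at r₂: v₂ = √(GM/r₂) = 50125.1 m/s
Transfer speed at r₂ (apoapsis): v₂ₜ = √(GM(2/r₂ − 1/a_t)) = 24043.2 m/s
(b) ΔV₂ = v₂ − v₂ₜ = 26081.9 m/s ≈ 26.08 km/s
(c) ΔV_total = ΔV₁ + ΔV₂ = 72013.9 m/s ≈ 72.01 km/s

Final answer:
(a) ΔV₁ = 45.93 km/s
(b) ΔV₂ = 26.08 km/s
(c) ΔV_total = 72.01 km/s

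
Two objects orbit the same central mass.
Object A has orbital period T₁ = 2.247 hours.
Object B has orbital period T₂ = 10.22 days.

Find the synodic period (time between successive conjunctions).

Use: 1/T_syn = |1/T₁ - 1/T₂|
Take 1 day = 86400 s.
T₁ = 2.247 hours = 8089.2 s
T₂ = 10.22 days = 883008 s
1/T₁ = 0.000123622 s⁻¹
1/T₂ = 1.13249 × 10^-6 s⁻¹
|1/T₁ − 1/T₂| = 0.000122489 s⁻¹
T_syn = 1 / |1/T₁ − 1/T₂| = 8163.99 s ≈ 2.268 hours

Final answer: T_syn = 2.268 hours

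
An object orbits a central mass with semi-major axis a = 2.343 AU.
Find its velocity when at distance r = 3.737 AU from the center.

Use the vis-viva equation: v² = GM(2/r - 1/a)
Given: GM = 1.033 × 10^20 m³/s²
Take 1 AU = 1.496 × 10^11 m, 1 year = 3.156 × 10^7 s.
a = 2.343 AU = 3.50513 × 10^11 m
r = 3.737 AU = 5.59055 × 10^11 m
GM = 1.033 × 10^20 m³/s²
2/r − 1/a = 3.57746 × 10^-12 − 2.85296 × 10^-12 = 7.24501 × 10^-13 m⁻¹
v² = GM (2/r − 1/a) = 7.4841 × 10^7 m²/s²
v = 8651.07 m/s ≈ 1.825 AU/year

Final answer: 1.825 AU/year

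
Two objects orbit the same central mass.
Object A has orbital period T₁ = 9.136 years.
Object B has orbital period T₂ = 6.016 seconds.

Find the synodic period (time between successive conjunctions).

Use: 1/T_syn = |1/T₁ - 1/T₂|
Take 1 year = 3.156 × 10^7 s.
T₁ = 9.136 years = 2.88332 × 10^8 s
T₂ = 6.016 seconds
1/T₁ = 3.46822 × 10^-9 s⁻¹
1/T₂ = 0.166223 s⁻¹
|1/T₁ − 1/T₂| = 0.166223 s⁻¹
T_syn = 1 / |1/T₁ − 1/T₂| = 6.016 s ≈ 6.016 seconds

Final answer: T_syn = 6.016 seconds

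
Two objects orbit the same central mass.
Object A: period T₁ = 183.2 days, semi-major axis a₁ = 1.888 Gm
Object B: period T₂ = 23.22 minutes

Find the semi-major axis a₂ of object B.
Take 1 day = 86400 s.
T₁ = 183.2 days = 1.58285 × 10^7 s
T₂ = 23.22 minutes = 1393.2 s
a₁ = 1.888 Gm = 1.888 × 10^9 m
Kepler's third law: (T₂/T₁)² = (a₂/a₁)³  ⇒  a₂ = a₁ (T₂/T₁)^(2/3)
T₂/T₁ = 8.80186 × 10^-5
(T₂/T₁)^(2/3) = 0.00197871
a₂ = 1.888 × 10^9 m × 0.00197871 = 3.73581 × 10^6 m ≈ 3.736 Mm

Final answer: a₂ = 3.736 Mm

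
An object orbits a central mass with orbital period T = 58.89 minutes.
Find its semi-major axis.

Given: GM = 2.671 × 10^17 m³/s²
T = 58.89 minutes = 3533.4 s
GM = 2.671 × 10^17 m³/s²
Kepler's third law: a³ = GM T² / (4π²)
T² = 1.24849 × 10^7 s²
a³ = (2.671 × 10^17) × (1.24849 × 10^7) / (4π²) = 8.44695 × 10^22 m³
a = (a³)^(1/3) = 4.38766 × 10^7 m ≈ 4.388 × 10^7 m

Final answer: 4.388 × 10^7 m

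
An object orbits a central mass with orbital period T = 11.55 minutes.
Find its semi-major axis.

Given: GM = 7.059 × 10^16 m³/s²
T = 11.55 minutes = 693 s
GM = 7.059 × 10^16 m³/s²
Kepler's third law: a³ = GM T² / (4π²)
T² = 480249 s²
a³ = (7.059 × 10^16) × 480249 / (4π²) = 8.58717 × 10^20 m³
a = (a³)^(1/3) = 9.50495 × 10^6 m ≈ 9.505 Mm

Final answer: 9.505 Mm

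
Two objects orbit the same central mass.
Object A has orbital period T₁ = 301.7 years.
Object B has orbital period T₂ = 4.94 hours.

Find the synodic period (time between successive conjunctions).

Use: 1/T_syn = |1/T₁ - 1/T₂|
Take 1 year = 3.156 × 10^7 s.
T₁ = 301.7 years = 9.52165 × 10^9 s
T₂ = 4.94 hours = 17784 s
1/T₁ = 1.05024 × 10^-10 s⁻¹
1/T₂ = 5.62303 × 10^-5 s⁻¹
|1/T₁ − 1/T₂| = 5.62302 × 10^-5 s⁻¹
T_syn = 1 / |1/T₁ − 1/T₂| = 17784 s ≈ 4.94 hours

Final answer: T_syn = 4.94 hours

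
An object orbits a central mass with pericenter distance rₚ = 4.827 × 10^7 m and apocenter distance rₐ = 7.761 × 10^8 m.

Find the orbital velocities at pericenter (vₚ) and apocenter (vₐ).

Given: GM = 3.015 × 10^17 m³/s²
rₚ = 4.827 × 10^7 m
rₐ = 7.761 × 10^8 m
GM = 3.015 × 10^17 m³/s²
a = (rₚ + rₐ)/2 = 4.12185 × 10^8 m
Vis-viva: v² = GM (2/r − 1/a)
vₚ² = 3.015 × 10^17 × (4.14336 × 10^-8 − 2.4261 × 10^-9) = 1.17608 × 10^10 m²/s²
vₚ = 108447 m/s ≈ 108.4 km/s
vₐ² = 3.015 × 10^17 × (2.57699 × 10^-9 − 2.4261 × 10^-9) = 4.54941 × 10^7 m²/s²
vₐ = 6744.93 m/s ≈ 6.745 km/s

Final answer: vₚ = 108.4 km/s, vₐ = 6.745 km/s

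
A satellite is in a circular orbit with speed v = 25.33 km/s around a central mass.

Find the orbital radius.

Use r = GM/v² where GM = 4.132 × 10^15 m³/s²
v = 25.33 km/s = 25330 m/s
GM = 4.132 × 10^15 m³/s²
v² = 6.41609 × 10^8 m²/s²
r = GM/v² = (4.132 × 10^15) / (6.41609 × 10^8) = 6.44006 × 10^6 m ≈ 6.44 × 10^6 m

Final answer: 6.44 × 10^6 m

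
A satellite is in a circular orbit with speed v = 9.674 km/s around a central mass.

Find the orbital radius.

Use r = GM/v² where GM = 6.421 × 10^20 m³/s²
v = 9.674 km/s = 9674 m/s
GM = 6.421 × 10^20 m³/s²
v² = 9.35863 × 10^7 m²/s²
r = GM/v² = (6.421 × 10^20) / (9.35863 × 10^7) = 6.86105 × 10^12 m ≈ 6.861 × 10^12 m

Final answer: 6.861 × 10^12 m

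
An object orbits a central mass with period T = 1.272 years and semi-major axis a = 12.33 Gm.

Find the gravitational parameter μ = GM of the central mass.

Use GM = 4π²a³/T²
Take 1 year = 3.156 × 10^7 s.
T = 1.272 years = 4.01443 × 10^7 s
a = 12.33 Gm = 1.233 × 10^10 m
a³ = 1.87452 × 10^30 m³
T² = 1.61157 × 10^15 s²
GM = 4π² × (1.87452 × 10^30) / (1.61157 × 10^15) = 4.59199 × 10^16 m³/s²
GM ≈ 4.592 × 10^16 m³/s²

Final answer: GM = 4.592 × 10^16 m³/s²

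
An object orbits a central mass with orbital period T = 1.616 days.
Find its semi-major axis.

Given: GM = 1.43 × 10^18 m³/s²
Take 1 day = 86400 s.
T = 1.616 days = 139622 s
GM = 1.43 × 10^18 m³/s²
Kepler's third law: a³ = GM T² / (4π²)
T² = 1.94944 × 10^10 s²
a³ = (1.43 × 10^18) × (1.94944 × 10^10) / (4π²) = 7.06133 × 10^26 m³
a = (a³)^(1/3) = 8.9049 × 10^8 m ≈ 8.905 × 10^8 m

Final answer: 8.905 × 10^8 m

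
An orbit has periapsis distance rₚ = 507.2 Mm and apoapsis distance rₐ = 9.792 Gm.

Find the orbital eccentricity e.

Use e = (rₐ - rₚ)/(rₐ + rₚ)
rₚ = 507.2 Mm = 5.072 × 10^8 m
rₐ = 9.792 Gm = 9.792 × 10^9 m
rₐ − rₚ = 9.2848 × 10^9 m
rₐ + rₚ = 1.02992 × 10^10 m
e = (rₐ − rₚ)/(rₐ + rₚ) = 0.901507

Final answer: e = 0.9015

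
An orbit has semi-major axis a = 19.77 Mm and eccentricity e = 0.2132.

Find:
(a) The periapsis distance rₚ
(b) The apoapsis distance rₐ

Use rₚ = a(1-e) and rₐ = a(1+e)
a = 19.77 Mm = 1.977 × 10^7 m
e = 0.2132:  1 − e = 0.7868,  1 + e = 1.2132
(a) rₚ = a(1 − e) = 1.977 × 10^7 m × 0.7868 = 1.5555 × 10^7 m ≈ 15.56 Mm
(b) rₐ = a(1 + e) = 1.977 × 10^7 m × 1.2132 = 2.3985 × 10^7 m ≈ 23.98 Mm

Final answer:
(a) rₚ = 15.56 Mm
(b) rₐ = 23.98 Mm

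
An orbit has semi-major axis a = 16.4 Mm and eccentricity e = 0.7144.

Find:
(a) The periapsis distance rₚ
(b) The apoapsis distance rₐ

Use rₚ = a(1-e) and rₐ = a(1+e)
a = 16.4 Mm = 1.64 × 10^7 m
e = 0.7144:  1 − e = 0.2856,  1 + e = 1.7144
(a) rₚ = a(1 − e) = 1.64 × 10^7 m × 0.2856 = 4.68384 × 10^6 m ≈ 4.684 Mm
(b) rₐ = a(1 + e) = 1.64 × 10^7 m × 1.7144 = 2.81162 × 10^7 m ≈ 28.12 Mm

Final answer:
(a) rₚ = 4.684 Mm
(b) rₐ = 28.12 Mm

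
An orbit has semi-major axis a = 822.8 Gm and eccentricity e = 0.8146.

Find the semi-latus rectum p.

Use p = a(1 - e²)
a = 822.8 Gm = 8.228 × 10^11 m
e = 0.8146,  e² = 0.663573,  1 − e² = 0.336427
p = a(1 − e²) = 8.228 × 10^11 m × 0.336427 = 2.76812 × 10^11 m ≈ 276.8 Gm

Final answer: p = 276.8 Gm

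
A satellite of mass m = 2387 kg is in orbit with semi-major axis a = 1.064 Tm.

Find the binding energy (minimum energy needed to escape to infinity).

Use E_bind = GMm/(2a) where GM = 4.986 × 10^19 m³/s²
a = 1.064 Tm = 1.064 × 10^12 m
GM = 4.986 × 10^19 m³/s²
m = 2387 kg
GMm = 4.986 × 10^19 × 2387 = 1.19016 × 10^23 m³·kg/s²
2a = 2.128 × 10^12 m
E_bind = GMm/(2a) = 5.59285 × 10^10 J ≈ 55.93 GJ

Final answer: 55.93 GJ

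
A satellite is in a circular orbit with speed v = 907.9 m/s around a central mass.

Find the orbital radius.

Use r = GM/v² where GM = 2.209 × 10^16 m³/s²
v = 907.9 m/s
GM = 2.209 × 10^16 m³/s²
v² = 824282 m²/s²
r = GM/v² = (2.209 × 10^16) / 824282 = 2.67991 × 10^10 m ≈ 2.68 × 10^10 m

Final answer: 2.68 × 10^10 m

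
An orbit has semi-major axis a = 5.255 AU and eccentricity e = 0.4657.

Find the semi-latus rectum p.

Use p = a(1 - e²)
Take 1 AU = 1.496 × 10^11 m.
a = 5.255 AU = 7.86148 × 10^11 m
e = 0.4657,  e² = 0.216876,  1 − e² = 0.783124
p = a(1 − e²) = 7.86148 × 10^11 m × 0.783124 = 6.15651 × 10^11 m ≈ 4.115 AU

Final answer: p = 4.115 AU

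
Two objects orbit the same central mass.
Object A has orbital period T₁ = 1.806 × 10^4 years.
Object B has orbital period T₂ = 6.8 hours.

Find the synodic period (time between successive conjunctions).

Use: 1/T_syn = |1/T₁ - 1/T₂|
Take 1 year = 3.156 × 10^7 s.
T₁ = 1.806 × 10^4 years = 5.69974 × 10^11 s
T₂ = 6.8 hours = 24480 s
1/T₁ = 1.75447 × 10^-12 s⁻¹
1/T₂ = 4.08497 × 10^-5 s⁻¹
|1/T₁ − 1/T₂| = 4.08497 × 10^-5 s⁻¹
T_syn = 1 / |1/T₁ − 1/T₂| = 24480 s ≈ 6.8 hours

Final answer: T_syn = 6.8 hours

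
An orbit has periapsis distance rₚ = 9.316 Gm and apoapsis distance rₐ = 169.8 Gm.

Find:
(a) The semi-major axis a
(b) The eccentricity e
rₚ = 9.316 Gm = 9.316 × 10^9 m
rₐ = 169.8 Gm = 1.698 × 10^11 m
(a) a = (rₚ + rₐ)/2 = 8.9558 × 10^10 m ≈ 89.56 Gm
(b) e = (rₐ − rₚ)/(rₐ + rₚ) = (1.60484 × 10^11) / (1.79116 × 10^11) = 0.895978

Final answer:
(a) a = 89.56 Gm
(b) e = 0.896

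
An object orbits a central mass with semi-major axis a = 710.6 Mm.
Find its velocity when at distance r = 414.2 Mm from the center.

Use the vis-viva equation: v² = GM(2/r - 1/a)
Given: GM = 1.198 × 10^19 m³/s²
a = 710.6 Mm = 7.106 × 10^8 m
r = 414.2 Mm = 4.142 × 10^8 m
GM = 1.198 × 10^19 m³/s²
2/r − 1/a = 4.82859 × 10^-9 − 1.40726 × 10^-9 = 3.42132 × 10^-9 m⁻¹
v² = GM (2/r − 1/a) = 4.09875 × 10^10 m²/s²
v = 202454 m/s ≈ 202.5 km/s

Final answer: 202.5 km/s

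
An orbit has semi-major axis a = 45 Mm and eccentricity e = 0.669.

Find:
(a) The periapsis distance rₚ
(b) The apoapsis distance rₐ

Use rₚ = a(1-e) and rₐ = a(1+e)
a = 45 Mm = 4.5 × 10^7 m
e = 0.669:  1 − e = 0.331,  1 + e = 1.669
(a) rₚ = a(1 − e) = 4.5 × 10^7 m × 0.331 = 1.4895 × 10^7 m ≈ 14.89 Mm
(b) rₐ = a(1 + e) = 4.5 × 10^7 m × 1.669 = 7.5105 × 10^7 m ≈ 75.11 Mm

Final answer:
(a) rₚ = 14.89 Mm
(b) rₐ = 75.11 Mm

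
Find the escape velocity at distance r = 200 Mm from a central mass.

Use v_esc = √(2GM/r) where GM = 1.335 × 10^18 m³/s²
r = 200 Mm = 2 × 10^8 m
GM = 1.335 × 10^18 m³/s²
2GM/r = 2 × (1.335 × 10^18) / (2 × 10^8) = 1.335 × 10^10 m²/s²
v_esc = √(2GM/r) = 115542 m/s ≈ 115.5 km/s

Final answer: 115.5 km/s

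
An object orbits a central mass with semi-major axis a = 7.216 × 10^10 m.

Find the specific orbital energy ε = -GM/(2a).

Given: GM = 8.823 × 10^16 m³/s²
a = 7.216 × 10^10 m
GM = 8.823 × 10^16 m³/s²
2a = 1.4432 × 10^11 m
ε = −GM/(2a) = -611350 J/kg ≈ -611.3 kJ/kg

Final answer: -611.3 kJ/kg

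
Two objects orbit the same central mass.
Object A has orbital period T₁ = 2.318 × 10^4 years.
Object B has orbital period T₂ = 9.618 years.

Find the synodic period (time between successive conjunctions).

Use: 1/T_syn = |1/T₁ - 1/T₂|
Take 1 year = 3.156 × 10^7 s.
T₁ = 2.318 × 10^4 years = 7.31561 × 10^11 s
T₂ = 9.618 years = 3.03544 × 10^8 s
1/T₁ = 1.36694 × 10^-12 s⁻¹
1/T₂ = 3.29441 × 10^-9 s⁻¹
|1/T₁ − 1/T₂| = 3.29305 × 10^-9 s⁻¹
T_syn = 1 / |1/T₁ − 1/T₂| = 3.0367 × 10^8 s ≈ 9.622 years

Final answer: T_syn = 9.622 years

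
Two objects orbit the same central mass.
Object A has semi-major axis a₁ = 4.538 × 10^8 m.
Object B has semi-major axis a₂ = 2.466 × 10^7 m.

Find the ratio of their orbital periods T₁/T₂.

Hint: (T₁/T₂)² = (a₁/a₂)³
a₁ = 4.538 × 10^8 m
a₂ = 2.466 × 10^7 m
a₁/a₂ = 18.4023
T₁/T₂ = (a₁/a₂)^(3/2) = (18.4023)^1.5 = 78.9418

Final answer: T₁/T₂ = 78.94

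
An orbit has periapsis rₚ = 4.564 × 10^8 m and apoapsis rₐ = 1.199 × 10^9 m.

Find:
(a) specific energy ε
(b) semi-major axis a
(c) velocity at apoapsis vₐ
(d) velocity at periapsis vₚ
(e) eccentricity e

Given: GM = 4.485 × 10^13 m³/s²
rₚ = 4.564 × 10^8 m
rₐ = 1.199 × 10^9 m
GM = 4.485 × 10^13 m³/s²
a = (rₚ + rₐ)/2 = 8.277 × 10^8 m
e = (rₐ − rₚ)/(rₐ + rₚ) = (7.426 × 10^8) / (1.6554 × 10^9) = 0.448592
(a) 2a = 1.6554 × 10^9 m;  ε = −GM/(2a) = -27093.1 J/kg ≈ -27.09 kJ/kg
(b) a = 8.277 × 10^8 m ≈ 8.277 × 10^8 m
(c) vₐ² = GM (2/rₐ − 1/a) = 4.485 × 10^13 × (1.66806 × 10^-9 − 1.20817 × 10^-9) = 20626 m²/s²;  vₐ = 143.618 m/s ≈ 143.6 m/s
(d) vₚ² = GM (2/rₚ − 1/a) = 4.485 × 10^13 × (4.38212 × 10^-9 − 1.20817 × 10^-9) = 142352 m²/s²;  vₚ = 377.295 m/s ≈ 377.3 m/s
(e) e = 0.448592 ≈ 0.4486

Final answer:
(a) specific energy ε = -27.09 kJ/kg
(b) semi-major axis a = 8.277 × 10^8 m
(c) velocity at apoapsis vₐ = 143.6 m/s
(d) velocity at periapsis vₚ = 377.3 m/s
(e) eccentricity e = 0.4486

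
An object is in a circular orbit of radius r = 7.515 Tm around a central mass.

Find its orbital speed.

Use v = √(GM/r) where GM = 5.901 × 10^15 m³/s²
r = 7.515 Tm = 7.515 × 10^12 m
GM = 5.901 × 10^15 m³/s²
GM/r = (5.901 × 10^15) / (7.515 × 10^12) = 785.23 m²/s²
v = √(GM/r) = 28.0219 m/s ≈ 28.02 m/s

Final answer: 28.02 m/s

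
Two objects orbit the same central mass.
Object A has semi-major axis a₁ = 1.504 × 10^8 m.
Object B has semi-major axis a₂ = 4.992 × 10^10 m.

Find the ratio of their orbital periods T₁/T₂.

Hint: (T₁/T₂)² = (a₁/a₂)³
a₁ = 1.504 × 10^8 m
a₂ = 4.992 × 10^10 m
a₁/a₂ = 0.00301282
T₁/T₂ = (a₁/a₂)^(3/2) = (0.00301282)^1.5 = 0.000165371

Final answer: T₁/T₂ = 0.0001654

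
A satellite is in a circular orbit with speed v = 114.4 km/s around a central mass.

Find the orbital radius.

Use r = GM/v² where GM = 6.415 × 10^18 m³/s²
v = 114.4 km/s = 114400 m/s
GM = 6.415 × 10^18 m³/s²
v² = 1.30874 × 10^10 m²/s²
r = GM/v² = (6.415 × 10^18) / (1.30874 × 10^10) = 4.90168 × 10^8 m ≈ 4.902 × 10^8 m

Final answer: 4.902 × 10^8 m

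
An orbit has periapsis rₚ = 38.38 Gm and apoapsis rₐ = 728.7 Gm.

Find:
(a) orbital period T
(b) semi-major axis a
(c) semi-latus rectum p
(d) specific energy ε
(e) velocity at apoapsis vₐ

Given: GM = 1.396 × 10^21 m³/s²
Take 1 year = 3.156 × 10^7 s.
rₚ = 38.38 Gm = 3.838 × 10^10 m
rₐ = 728.7 Gm = 7.287 × 10^11 m
GM = 1.396 × 10^21 m³/s²
a = (rₚ + rₐ)/2 = 3.8354 × 10^11 m
e = (rₐ − rₚ)/(rₐ + rₚ) = (6.9032 × 10^11) / (7.6708 × 10^11) = 0.899932
(a) a³ = 5.64199 × 10^34 m³;  T = 2π √(a³/GM) = 2π × 6.35731 × 10^6 s = 3.99441 × 10^7 s ≈ 1.266 years
(b) a = 3.8354 × 10^11 m ≈ 383.5 Gm
(c) 1 − e² = 0.190122;  p = a(1 − e²) = 3.8354 × 10^11 × 0.190122 = 7.29194 × 10^10 m ≈ 72.92 Gm
(d) 2a = 7.6708 × 10^11 m;  ε = −GM/(2a) = -1.81989 × 10^9 J/kg ≈ -1.82 GJ/kg
(e) vₐ² = GM (2/rₐ − 1/a) = 1.396 × 10^21 × (2.74461 × 10^-12 − 2.60729 × 10^-12) = 1.91704 × 10^8 m²/s²;  vₐ = 13845.7 m/s ≈ 13.85 km/s

Final answer:
(a) orbital period T = 1.266 years
(b) semi-major axis a = 383.5 Gm
(c) semi-latus rectum p = 72.92 Gm
(d) specific energy ε = -1.82 GJ/kg
(e) velocity at apoapsis vₐ = 13.85 km/s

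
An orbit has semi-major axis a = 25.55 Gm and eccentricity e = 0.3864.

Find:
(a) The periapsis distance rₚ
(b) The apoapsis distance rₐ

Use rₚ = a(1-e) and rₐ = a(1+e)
a = 25.55 Gm = 2.555 × 10^10 m
e = 0.3864:  1 − e = 0.6136,  1 + e = 1.3864
(a) rₚ = a(1 − e) = 2.555 × 10^10 m × 0.6136 = 1.56775 × 10^10 m ≈ 15.68 Gm
(b) rₐ = a(1 + e) = 2.555 × 10^10 m × 1.3864 = 3.54225 × 10^10 m ≈ 35.42 Gm

Final answer:
(a) rₚ = 15.68 Gm
(b) rₐ = 35.42 Gm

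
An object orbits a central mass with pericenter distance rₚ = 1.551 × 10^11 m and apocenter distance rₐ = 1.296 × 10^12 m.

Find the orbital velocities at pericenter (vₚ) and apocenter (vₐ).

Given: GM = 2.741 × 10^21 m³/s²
rₚ = 1.551 × 10^11 m
rₐ = 1.296 × 10^12 m
GM = 2.741 × 10^21 m³/s²
a = (rₚ + rₐ)/2 = 7.2555 × 10^11 m
Vis-viva: v² = GM (2/r − 1/a)
vₚ² = 2.741 × 10^21 × (1.28949 × 10^-11 − 1.37826 × 10^-12) = 3.15671 × 10^10 m²/s²
vₚ = 177671 m/s ≈ 177.7 km/s
vₐ² = 2.741 × 10^21 × (1.54321 × 10^-12 − 1.37826 × 10^-12) = 4.52115 × 10^8 m²/s²
vₐ = 21263 m/s ≈ 21.26 km/s

Final answer: vₚ = 177.7 km/s, vₐ = 21.26 km/s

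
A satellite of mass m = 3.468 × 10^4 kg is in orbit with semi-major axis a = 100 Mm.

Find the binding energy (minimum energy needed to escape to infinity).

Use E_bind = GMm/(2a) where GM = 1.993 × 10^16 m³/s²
a = 100 Mm = 1 × 10^8 m
GM = 1.993 × 10^16 m³/s²
m = 3.468 × 10^4 kg
GMm = 1.993 × 10^16 × 34680 = 6.91172 × 10^20 m³·kg/s²
2a = 2 × 10^8 m
E_bind = GMm/(2a) = 3.45586 × 10^12 J ≈ 3.456 TJ

Final answer: 3.456 TJ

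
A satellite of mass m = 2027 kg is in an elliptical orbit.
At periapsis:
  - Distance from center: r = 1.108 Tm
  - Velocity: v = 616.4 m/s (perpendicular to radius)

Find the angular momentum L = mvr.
r = 1.108 Tm = 1.108 × 10^12 m
v = 616.4 m/s
vr = 616.4 × 1.108 × 10^12 = 6.82971 × 10^14 m²/s
L = m × vr = 2027 × 6.82971 × 10^14 = 1.38438 × 10^18 kg·m²/s ≈ 1.384 × 10^18 kg·m²/s

Final answer: L = 1.384 × 10^18 kg·m²/s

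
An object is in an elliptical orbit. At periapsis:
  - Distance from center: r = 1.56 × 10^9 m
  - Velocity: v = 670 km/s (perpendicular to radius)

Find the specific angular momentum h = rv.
r = 1.56 × 10^9 m
v = 670 km/s = 670000 m/s
h = rv = 1.56 × 10^9 × 670000 = 1.0452 × 10^15 m²/s ≈ 1.045 × 10^15 m²/s

Final answer: h = 1.045 × 10^15 m²/s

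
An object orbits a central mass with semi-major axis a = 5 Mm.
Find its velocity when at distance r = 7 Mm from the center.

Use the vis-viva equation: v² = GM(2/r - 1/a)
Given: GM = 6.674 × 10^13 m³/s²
a = 5 Mm = 5 × 10^6 m
r = 7 Mm = 7 × 10^6 m
GM = 6.674 × 10^13 m³/s²
2/r − 1/a = 2.85714 × 10^-7 − 2 × 10^-7 = 8.57143 × 10^-8 m⁻¹
v² = GM (2/r − 1/a) = 5.72057 × 10^6 m²/s²
v = 2391.77 m/s ≈ 2.392 km/s

Final answer: 2.392 km/s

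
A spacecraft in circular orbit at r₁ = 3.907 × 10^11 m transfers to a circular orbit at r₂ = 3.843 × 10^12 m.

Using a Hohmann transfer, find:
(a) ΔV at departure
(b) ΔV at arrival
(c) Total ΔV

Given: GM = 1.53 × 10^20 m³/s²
r₁ = 3.907 × 10^11 m
r₂ = 3.843 × 10^12 m
GM = 1.53 × 10^20 m³/s²
Transfer ellipse: a_t = (r₁ + r₂)/2 = 2.11685 × 10^12 m
Circular speed at r₁: v₁ = √(GM/r₁) = 19789 m/s
Transfer speed at r₁ (periapsis): v₁ₜ = √(GM(2/r₁ − 1/a_t)) = 26663.3 m/s
(a) ΔV₁ = v₁ₜ − v₁ = 6874.31 m/s ≈ 6.874 km/s
Circular speed at r₂: v₂ = √(GM/r₂) = 6309.73 m/s
Transfer speed at r₂ (apoapsis): v₂ₜ = √(GM(2/r₂ − 1/a_t)) = 2710.74 m/s
(b) ΔV₂ = v₂ − v₂ₜ = 3598.99 m/s ≈ 3.599 km/s
(c) ΔV_total = ΔV₁ + ΔV₂ = 10473.3 m/s ≈ 10.47 km/s

Final answer:
(a) ΔV₁ = 6.874 km/s
(b) ΔV₂ = 3.599 km/s
(c) ΔV_total = 10.47 km/s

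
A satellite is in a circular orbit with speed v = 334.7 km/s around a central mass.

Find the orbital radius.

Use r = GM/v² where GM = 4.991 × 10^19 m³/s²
v = 334.7 km/s = 334700 m/s
GM = 4.991 × 10^19 m³/s²
v² = 1.12024 × 10^11 m²/s²
r = GM/v² = (4.991 × 10^19) / (1.12024 × 10^11) = 4.45529 × 10^8 m ≈ 4.455 × 10^8 m

Final answer: 4.455 × 10^8 m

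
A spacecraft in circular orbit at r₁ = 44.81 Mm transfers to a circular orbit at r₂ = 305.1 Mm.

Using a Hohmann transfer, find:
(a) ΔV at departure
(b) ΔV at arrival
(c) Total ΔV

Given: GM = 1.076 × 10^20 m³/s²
r₁ = 44.81 Mm = 4.481 × 10^7 m
r₂ = 305.1 Mm = 3.051 × 10^8 m
GM = 1.076 × 10^20 m³/s²
Transfer ellipse: a_t = (r₁ + r₂)/2 = 1.74955 × 10^8 m
Circular speed at r₁: v₁ = √(GM/r₁) = 1.5496 × 10^6 m/s
Transfer speed at r₁ (periapsis): v₁ₜ = √(GM(2/r₁ − 1/a_t)) = 2.04633 × 10^6 m/s
(a) ΔV₁ = v₁ₜ − v₁ = 496738 m/s ≈ 496.7 km/s
Circular speed at r₂: v₂ = √(GM/r₂) = 593861 m/s
Transfer speed at r₂ (apoapsis): v₂ₜ = √(GM(2/r₂ − 1/a_t)) = 300545 m/s
(b) ΔV₂ = v₂ − v₂ₜ = 293316 m/s ≈ 293.3 km/s
(c) ΔV_total = ΔV₁ + ΔV₂ = 790054 m/s ≈ 790.1 km/s

Final answer:
(a) ΔV₁ = 496.7 km/s
(b) ΔV₂ = 293.3 km/s
(c) ΔV_total = 790.1 km/s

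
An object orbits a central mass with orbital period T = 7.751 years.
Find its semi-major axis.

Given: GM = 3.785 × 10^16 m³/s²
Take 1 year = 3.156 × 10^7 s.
T = 7.751 years = 2.44622 × 10^8 s
GM = 3.785 × 10^16 m³/s²
Kepler's third law: a³ = GM T² / (4π²)
T² = 5.98397 × 10^16 s²
a³ = (3.785 × 10^16) × (5.98397 × 10^16) / (4π²) = 5.73714 × 10^31 m³
a = (a³)^(1/3) = 3.85684 × 10^10 m ≈ 38.57 Gm

Final answer: 38.57 Gm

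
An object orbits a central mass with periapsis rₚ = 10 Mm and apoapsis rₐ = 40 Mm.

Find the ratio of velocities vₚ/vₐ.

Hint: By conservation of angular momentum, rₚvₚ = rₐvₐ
rₚ = 10 Mm = 1 × 10^7 m
rₐ = 40 Mm = 4 × 10^7 m
rₚvₚ = rₐvₐ  ⇒  vₚ/vₐ = rₐ/rₚ
vₚ/vₐ = (4 × 10^7) / (1 × 10^7) = 4

Final answer: vₚ/vₐ = 4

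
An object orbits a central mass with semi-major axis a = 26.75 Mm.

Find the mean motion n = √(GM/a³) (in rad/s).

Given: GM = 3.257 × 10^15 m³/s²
a = 26.75 Mm = 2.675 × 10^7 m
GM = 3.257 × 10^15 m³/s²
a³ = 1.91413 × 10^22 m³
GM/a³ = (3.257 × 10^15) / (1.91413 × 10^22) = 1.70156 × 10^-7 s⁻²
n = √(GM/a³) = 0.000412499 rad/s ≈ 0.0004125 rad/s

Final answer: n = 0.0004125 rad/s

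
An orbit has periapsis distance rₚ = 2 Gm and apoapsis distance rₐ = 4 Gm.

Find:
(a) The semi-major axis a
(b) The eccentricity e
rₚ = 2 Gm = 2 × 10^9 m
rₐ = 4 Gm = 4 × 10^9 m
(a) a = (rₚ + rₐ)/2 = 3 × 10^9 m ≈ 3 Gm
(b) e = (rₐ − rₚ)/(rₐ + rₚ) = (2 × 10^9) / (6 × 10^9) = 0.333333

Final answer:
(a) a = 3 Gm
(b) e = 0.3333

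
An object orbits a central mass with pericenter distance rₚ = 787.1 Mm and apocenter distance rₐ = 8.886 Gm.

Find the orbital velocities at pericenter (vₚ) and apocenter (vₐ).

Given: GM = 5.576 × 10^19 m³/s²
rₚ = 787.1 Mm = 7.871 × 10^8 m
rₐ = 8.886 Gm = 8.886 × 10^9 m
GM = 5.576 × 10^19 m³/s²
a = (rₚ + rₐ)/2 = 4.83655 × 10^9 m
Vis-viva: v² = GM (2/r − 1/a)
vₚ² = 5.576 × 10^19 × (2.54097 × 10^-9 − 2.06759 × 10^-10) = 1.30156 × 10^11 m²/s²
vₚ = 360771 m/s ≈ 360.8 km/s
vₐ² = 5.576 × 10^19 × (2.25073 × 10^-10 − 2.06759 × 10^-10) = 1.0212 × 10^9 m²/s²
vₐ = 31956.2 m/s ≈ 31.96 km/s

Final answer: vₚ = 360.8 km/s, vₐ = 31.96 km/s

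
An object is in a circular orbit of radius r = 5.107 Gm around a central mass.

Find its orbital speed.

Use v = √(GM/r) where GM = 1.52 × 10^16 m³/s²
r = 5.107 Gm = 5.107 × 10^9 m
GM = 1.52 × 10^16 m³/s²
GM/r = (1.52 × 10^16) / (5.107 × 10^9) = 2.97631 × 10^6 m²/s²
v = √(GM/r) = 1725.2 m/s ≈ 1.725 km/s

Final answer: 1.725 km/s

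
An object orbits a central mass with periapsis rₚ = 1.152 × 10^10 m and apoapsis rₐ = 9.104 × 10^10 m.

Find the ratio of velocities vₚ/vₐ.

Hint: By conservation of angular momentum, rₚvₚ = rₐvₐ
rₚ = 1.152 × 10^10 m
rₐ = 9.104 × 10^10 m
rₚvₚ = rₐvₐ  ⇒  vₚ/vₐ = rₐ/rₚ
vₚ/vₐ = (9.104 × 10^10) / (1.152 × 10^10) = 7.90278

Final answer: vₚ/vₐ = 7.903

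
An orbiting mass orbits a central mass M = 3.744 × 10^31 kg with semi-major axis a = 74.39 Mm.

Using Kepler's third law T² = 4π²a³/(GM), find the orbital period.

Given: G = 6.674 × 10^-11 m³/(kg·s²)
M = 3.744 × 10^31 kg
GM = G × M = 6.674 × 10^-11 × 3.744 × 10^31 = 2.49875 × 10^21 m³/s²
a = 74.39 Mm = 7.439 × 10^7 m
a³ = 4.11665 × 10^23 m³
T = 2π √(a³/GM) = 2π √((4.11665 × 10^23) / (2.49875 × 10^21)) = 2π × 12.8354 s
T = 80.6475 s ≈ 1.344 minutes

Final answer: 1.344 minutes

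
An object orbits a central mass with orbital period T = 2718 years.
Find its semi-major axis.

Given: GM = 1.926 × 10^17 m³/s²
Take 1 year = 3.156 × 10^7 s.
T = 2718 years = 8.57801 × 10^10 s
GM = 1.926 × 10^17 m³/s²
Kepler's third law: a³ = GM T² / (4π²)
T² = 7.35822 × 10^21 s²
a³ = (1.926 × 10^17) × (7.35822 × 10^21) / (4π²) = 3.58979 × 10^37 m³
a = (a³)^(1/3) = 3.2988 × 10^12 m ≈ 3.299 × 10^12 m

Final answer: 3.299 × 10^12 m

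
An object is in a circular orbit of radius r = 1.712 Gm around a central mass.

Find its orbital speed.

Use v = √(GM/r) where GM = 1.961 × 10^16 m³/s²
r = 1.712 Gm = 1.712 × 10^9 m
GM = 1.961 × 10^16 m³/s²
GM/r = (1.961 × 10^16) / (1.712 × 10^9) = 1.14544 × 10^7 m²/s²
v = √(GM/r) = 3384.44 m/s ≈ 3.384 km/s

Final answer: 3.384 km/s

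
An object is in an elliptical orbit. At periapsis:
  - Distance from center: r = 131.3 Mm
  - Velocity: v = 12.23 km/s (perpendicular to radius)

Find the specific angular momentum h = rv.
r = 131.3 Mm = 1.313 × 10^8 m
v = 12.23 km/s = 12230 m/s
h = rv = 1.313 × 10^8 × 12230 = 1.6058 × 10^12 m²/s ≈ 1.606 × 10^12 m²/s

Final answer: h = 1.606 × 10^12 m²/s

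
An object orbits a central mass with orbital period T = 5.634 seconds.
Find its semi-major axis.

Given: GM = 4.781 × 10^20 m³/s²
T = 5.634 seconds
GM = 4.781 × 10^20 m³/s²
Kepler's third law: a³ = GM T² / (4π²)
T² = 31.742 s²
a³ = (4.781 × 10^20) × 31.742 / (4π²) = 3.84408 × 10^20 m³
a = (a³)^(1/3) = 7.27106 × 10^6 m ≈ 7.271 Mm

Final answer: 7.271 Mm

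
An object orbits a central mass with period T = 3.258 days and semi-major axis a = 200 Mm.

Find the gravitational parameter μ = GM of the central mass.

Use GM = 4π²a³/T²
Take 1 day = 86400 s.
T = 3.258 days = 281491 s
a = 200 Mm = 2 × 10^8 m
a³ = 8 × 10^24 m³
T² = 7.92373 × 10^10 s²
GM = 4π² × (8 × 10^24) / (7.92373 × 10^10) = 3.98584 × 10^15 m³/s²
GM ≈ 3.986 × 10^15 m³/s²

Final answer: GM = 3.986 × 10^15 m³/s²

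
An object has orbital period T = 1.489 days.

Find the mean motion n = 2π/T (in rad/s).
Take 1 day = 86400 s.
T = 1.489 days = 128650 s
n = 2π / 128650 s = 4.88395 × 10^-5 rad/s ≈ 4.884 × 10^-5 rad/s

Final answer: n = 4.884 × 10^-5 rad/s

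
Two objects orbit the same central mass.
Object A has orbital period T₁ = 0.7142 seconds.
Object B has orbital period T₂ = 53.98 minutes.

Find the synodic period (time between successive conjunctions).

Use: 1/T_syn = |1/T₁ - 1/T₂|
T₁ = 0.7142 seconds
T₂ = 53.98 minutes = 3238.8 s
1/T₁ = 1.40017 s⁻¹
1/T₂ = 0.000308756 s⁻¹
|1/T₁ − 1/T₂| = 1.39986 s⁻¹
T_syn = 1 / |1/T₁ − 1/T₂| = 0.714358 s ≈ 0.7144 seconds

Final answer: T_syn = 0.7144 seconds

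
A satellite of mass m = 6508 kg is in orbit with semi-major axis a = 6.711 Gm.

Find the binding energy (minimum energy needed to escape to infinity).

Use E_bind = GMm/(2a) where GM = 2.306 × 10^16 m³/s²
a = 6.711 Gm = 6.711 × 10^9 m
GM = 2.306 × 10^16 m³/s²
m = 6508 kg
GMm = 2.306 × 10^16 × 6508 = 1.50074 × 10^20 m³·kg/s²
2a = 1.3422 × 10^10 m
E_bind = GMm/(2a) = 1.11812 × 10^10 J ≈ 11.18 GJ

Final answer: 11.18 GJ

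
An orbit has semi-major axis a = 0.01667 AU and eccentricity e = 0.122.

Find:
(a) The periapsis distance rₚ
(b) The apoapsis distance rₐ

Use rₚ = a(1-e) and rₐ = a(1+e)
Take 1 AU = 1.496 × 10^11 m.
a = 0.01667 AU = 2.49383 × 10^9 m
e = 0.122:  1 − e = 0.878,  1 + e = 1.122
(a) rₚ = a(1 − e) = 2.49383 × 10^9 m × 0.878 = 2.18958 × 10^9 m ≈ 0.01464 AU
(b) rₐ = a(1 + e) = 2.49383 × 10^9 m × 1.122 = 2.79808 × 10^9 m ≈ 0.0187 AU

Final answer:
(a) rₚ = 0.01464 AU
(b) rₐ = 0.0187 AU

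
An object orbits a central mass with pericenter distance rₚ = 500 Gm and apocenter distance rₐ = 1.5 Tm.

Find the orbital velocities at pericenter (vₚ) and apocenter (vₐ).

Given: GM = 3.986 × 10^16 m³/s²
rₚ = 500 Gm = 5 × 10^11 m
rₐ = 1.5 Tm = 1.5 × 10^12 m
GM = 3.986 × 10^16 m³/s²
a = (rₚ + rₐ)/2 = 1 × 10^12 m
Vis-viva: v² = GM (2/r − 1/a)
vₚ² = 3.986 × 10^16 × (4 × 10^-12 − 1 × 10^-12) = 119580 m²/s²
vₚ = 345.803 m/s ≈ 345.8 m/s
vₐ² = 3.986 × 10^16 × (1.33333 × 10^-12 − 1 × 10^-12) = 13286.7 m²/s²
vₐ = 115.268 m/s ≈ 115.3 m/s

Final answer: vₚ = 345.8 m/s, vₐ = 115.3 m/s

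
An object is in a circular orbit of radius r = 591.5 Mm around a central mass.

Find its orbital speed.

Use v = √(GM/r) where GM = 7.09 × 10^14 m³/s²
r = 591.5 Mm = 5.915 × 10^8 m
GM = 7.09 × 10^14 m³/s²
GM/r = (7.09 × 10^14) / (5.915 × 10^8) = 1.19865 × 10^6 m²/s²
v = √(GM/r) = 1094.83 m/s ≈ 1.095 km/s

Final answer: 1.095 km/s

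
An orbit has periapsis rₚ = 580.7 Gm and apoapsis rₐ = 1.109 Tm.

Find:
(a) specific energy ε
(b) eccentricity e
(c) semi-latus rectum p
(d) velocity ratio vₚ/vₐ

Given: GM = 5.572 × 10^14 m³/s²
rₚ = 580.7 Gm = 5.807 × 10^11 m
rₐ = 1.109 Tm = 1.109 × 10^12 m
GM = 5.572 × 10^14 m³/s²
a = (rₚ + rₐ)/2 = 8.4485 × 10^11 m
e = (rₐ − rₚ)/(rₐ + rₚ) = (5.283 × 10^11) / (1.6897 × 10^12) = 0.312659
(a) 2a = 1.6897 × 10^12 m;  ε = −GM/(2a) = -329.763 J/kg ≈ -329.8 J/kg
(b) e = 0.312659 ≈ 0.3127
(c) 1 − e² = 0.902244;  p = a(1 − e²) = 8.4485 × 10^11 × 0.902244 = 7.62261 × 10^11 m ≈ 762.3 Gm
(d) vₚ/vₐ = rₐ/rₚ (angular momentum) = (1.109 × 10^12) / (5.807 × 10^11) = 1.90976 ≈ 1.91

Final answer:
(a) specific energy ε = -329.8 J/kg
(b) eccentricity e = 0.3127
(c) semi-latus rectum p = 762.3 Gm
(d) velocity ratio vₚ/vₐ = 1.91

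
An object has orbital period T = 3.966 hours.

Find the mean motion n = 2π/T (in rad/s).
T = 3.966 hours = 14277.6 s
n = 2π / 14277.6 s = 0.000440073 rad/s ≈ 0.0004401 rad/s

Final answer: n = 0.0004401 rad/s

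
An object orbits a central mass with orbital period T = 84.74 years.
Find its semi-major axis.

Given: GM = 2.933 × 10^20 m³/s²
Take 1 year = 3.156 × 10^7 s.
T = 84.74 years = 2.67439 × 10^9 s
GM = 2.933 × 10^20 m³/s²
Kepler's third law: a³ = GM T² / (4π²)
T² = 7.15239 × 10^18 s²
a³ = (2.933 × 10^20) × (7.15239 × 10^18) / (4π²) = 5.31378 × 10^37 m³
a = (a³)^(1/3) = 3.75954 × 10^12 m ≈ 3.76 Tm

Final answer: 3.76 Tm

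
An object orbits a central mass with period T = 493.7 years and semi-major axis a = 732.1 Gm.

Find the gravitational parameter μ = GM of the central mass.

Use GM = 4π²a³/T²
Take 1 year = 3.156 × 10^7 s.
T = 493.7 years = 1.55812 × 10^10 s
a = 732.1 Gm = 7.321 × 10^11 m
a³ = 3.92384 × 10^35 m³
T² = 2.42773 × 10^20 s²
GM = 4π² × (3.92384 × 10^35) / (2.42773 × 10^20) = 6.38074 × 10^16 m³/s²
GM ≈ 6.381 × 10^16 m³/s²

Final answer: GM = 6.381 × 10^16 m³/s²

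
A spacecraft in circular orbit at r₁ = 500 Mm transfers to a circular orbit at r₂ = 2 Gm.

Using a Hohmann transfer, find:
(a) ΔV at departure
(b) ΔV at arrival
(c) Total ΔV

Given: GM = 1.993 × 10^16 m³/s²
r₁ = 500 Mm = 5 × 10^8 m
r₂ = 2 Gm = 2 × 10^9 m
GM = 1.993 × 10^16 m³/s²
Transfer ellipse: a_t = (r₁ + r₂)/2 = 1.25 × 10^9 m
Circular speed at r₁: v₁ = √(GM/r₁) = 6313.48 m/s
Transfer speed at r₁ (periapsis): v₁ₜ = √(GM(2/r₁ − 1/a_t)) = 7985.99 m/s
(a) ΔV₁ = v₁ₜ − v₁ = 1672.51 m/s ≈ 1.673 km/s
Circular speed at r₂: v₂ = √(GM/r₂) = 3156.74 m/s
Transfer speed at r₂ (apoapsis): v₂ₜ = √(GM(2/r₂ − 1/a_t)) = 1996.5 m/s
(b) ΔV₂ = v₂ − v₂ₜ = 1160.24 m/s ≈ 1.16 km/s
(c) ΔV_total = ΔV₁ + ΔV₂ = 2832.75 m/s ≈ 2.833 km/s

Final answer:
(a) ΔV₁ = 1.673 km/s
(b) ΔV₂ = 1.16 km/s
(c) ΔV_total = 2.833 km/s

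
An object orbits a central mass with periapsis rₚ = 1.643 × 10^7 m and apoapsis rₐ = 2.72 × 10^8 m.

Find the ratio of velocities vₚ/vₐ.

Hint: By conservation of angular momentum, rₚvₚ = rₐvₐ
rₚ = 1.643 × 10^7 m
rₐ = 2.72 × 10^8 m
rₚvₚ = rₐvₐ  ⇒  vₚ/vₐ = rₐ/rₚ
vₚ/vₐ = (2.72 × 10^8) / (1.643 × 10^7) = 16.5551

Final answer: vₚ/vₐ = 16.56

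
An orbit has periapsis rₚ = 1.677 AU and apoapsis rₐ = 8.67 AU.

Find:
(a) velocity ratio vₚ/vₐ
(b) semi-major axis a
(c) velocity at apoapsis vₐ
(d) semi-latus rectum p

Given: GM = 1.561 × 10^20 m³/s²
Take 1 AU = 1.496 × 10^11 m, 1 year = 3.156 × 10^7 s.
rₚ = 1.677 AU = 2.50879 × 10^11 m
rₐ = 8.67 AU = 1.29703 × 10^12 m
GM = 1.561 × 10^20 m³/s²
a = (rₚ + rₐ)/2 = 7.73956 × 10^11 m
e = (rₐ − rₚ)/(rₐ + rₚ) = (1.04615 × 10^12) / (1.54791 × 10^12) = 0.675848
(a) vₚ/vₐ = rₐ/rₚ (angular momentum) = (1.29703 × 10^12) / (2.50879 × 10^11) = 5.16995 ≈ 5.17
(b) a = 7.73956 × 10^11 m ≈ 5.173 AU
(c) vₐ² = GM (2/rₐ − 1/a) = 1.561 × 10^20 × (1.54198 × 10^-12 − 1.29206 × 10^-12) = 3.90122 × 10^7 m²/s²;  vₐ = 6245.98 m/s ≈ 1.318 AU/year
(d) 1 − e² = 0.543229;  p = a(1 − e²) = 7.73956 × 10^11 × 0.543229 = 4.20435 × 10^11 m ≈ 2.81 AU

Final answer:
(a) velocity ratio vₚ/vₐ = 5.17
(b) semi-major axis a = 5.173 AU
(c) velocity at apoapsis vₐ = 1.318 AU/year
(d) semi-latus rectum p = 2.81 AU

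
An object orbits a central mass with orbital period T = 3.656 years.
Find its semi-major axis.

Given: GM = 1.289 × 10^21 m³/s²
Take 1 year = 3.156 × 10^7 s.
T = 3.656 years = 1.15383 × 10^8 s
GM = 1.289 × 10^21 m³/s²
Kepler's third law: a³ = GM T² / (4π²)
T² = 1.33133 × 10^16 s²
a³ = (1.289 × 10^21) × (1.33133 × 10^16) / (4π²) = 4.3469 × 10^35 m³
a = (a³)^(1/3) = 7.57518 × 10^11 m ≈ 757.5 Gm

Final answer: 757.5 Gm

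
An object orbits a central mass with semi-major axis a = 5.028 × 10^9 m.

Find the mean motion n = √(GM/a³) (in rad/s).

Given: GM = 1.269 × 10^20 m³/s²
a = 5.028 × 10^9 m
GM = 1.269 × 10^20 m³/s²
a³ = 1.27112 × 10^29 m³
GM/a³ = (1.269 × 10^20) / (1.27112 × 10^29) = 9.98334 × 10^-10 s⁻²
n = √(GM/a³) = 3.15964 × 10^-5 rad/s ≈ 3.16 × 10^-5 rad/s

Final answer: n = 3.16 × 10^-5 rad/s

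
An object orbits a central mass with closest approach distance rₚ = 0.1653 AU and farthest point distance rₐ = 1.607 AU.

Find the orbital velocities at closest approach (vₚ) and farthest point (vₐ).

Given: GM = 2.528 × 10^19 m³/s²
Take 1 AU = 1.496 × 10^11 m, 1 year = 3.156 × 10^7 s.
rₚ = 0.1653 AU = 2.47289 × 10^10 m
rₐ = 1.607 AU = 2.40407 × 10^11 m
GM = 2.528 × 10^19 m³/s²
a = (rₚ + rₐ)/2 = 1.32568 × 10^11 m
Vis-viva: v² = GM (2/r − 1/a)
vₚ² = 2.528 × 10^19 × (8.08771 × 10^-11 − 7.5433 × 10^-12) = 1.85388 × 10^9 m²/s²
vₚ = 43056.7 m/s ≈ 9.083 AU/year
vₐ² = 2.528 × 10^19 × (8.31922 × 10^-12 − 7.5433 × 10^-12) = 1.96153 × 10^7 m²/s²
vₐ = 4428.92 m/s ≈ 0.9343 AU/year

Final answer: vₚ = 9.083 AU/year, vₐ = 0.9343 AU/year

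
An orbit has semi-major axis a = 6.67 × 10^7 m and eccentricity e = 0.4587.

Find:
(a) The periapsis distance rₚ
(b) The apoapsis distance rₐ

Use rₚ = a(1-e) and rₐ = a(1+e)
a = 6.67 × 10^7 m
e = 0.4587:  1 − e = 0.5413,  1 + e = 1.4587
(a) rₚ = a(1 − e) = 6.67 × 10^7 m × 0.5413 = 3.61047 × 10^7 m ≈ 3.61 × 10^7 m
(b) rₐ = a(1 + e) = 6.67 × 10^7 m × 1.4587 = 9.72953 × 10^7 m ≈ 9.73 × 10^7 m

Final answer:
(a) rₚ = 3.61 × 10^7 m
(b) rₐ = 9.73 × 10^7 m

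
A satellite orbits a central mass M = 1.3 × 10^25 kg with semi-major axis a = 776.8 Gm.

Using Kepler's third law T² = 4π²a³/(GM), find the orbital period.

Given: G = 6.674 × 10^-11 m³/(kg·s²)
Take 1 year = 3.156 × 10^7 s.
M = 1.3 × 10^25 kg
GM = G × M = 6.674 × 10^-11 × 1.3 × 10^25 = 8.6762 × 10^14 m³/s²
a = 776.8 Gm = 7.768 × 10^11 m
a³ = 4.68735 × 10^35 m³
T = 2π √(a³/GM) = 2π √((4.68735 × 10^35) / (8.6762 × 10^14)) = 2π × 2.32434 × 10^10 s
T = 1.46042 × 10^11 s ≈ 4627 years

Final answer: 4627 years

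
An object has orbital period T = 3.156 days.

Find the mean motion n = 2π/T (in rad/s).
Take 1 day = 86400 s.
T = 3.156 days = 272678 s
n = 2π / 272678 s = 2.30425 × 10^-5 rad/s ≈ 2.304 × 10^-5 rad/s

Final answer: n = 2.304 × 10^-5 rad/s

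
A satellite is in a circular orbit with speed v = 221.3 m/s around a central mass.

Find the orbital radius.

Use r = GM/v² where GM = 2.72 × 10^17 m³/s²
v = 221.3 m/s
GM = 2.72 × 10^17 m³/s²
v² = 48973.7 m²/s²
r = GM/v² = (2.72 × 10^17) / 48973.7 = 5.554 × 10^12 m ≈ 5.554 Tm

Final answer: 5.554 Tm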